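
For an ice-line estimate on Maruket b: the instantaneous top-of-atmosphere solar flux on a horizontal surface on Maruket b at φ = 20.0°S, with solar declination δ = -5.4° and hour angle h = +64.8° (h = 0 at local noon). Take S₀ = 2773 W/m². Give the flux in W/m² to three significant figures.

cos θ_z = sin φ sin δ + cos φ cos δ cos h = 0.032187 + 0.398326 = 0.430513.
Flux = S₀ · cos θ_z = 2773 × 0.430513 = 1194 W/m².

1.19e+03 W/m²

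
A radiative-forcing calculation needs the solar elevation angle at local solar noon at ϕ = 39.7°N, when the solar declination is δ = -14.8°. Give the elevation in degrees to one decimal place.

35.5°

At local noon the hour angle is zero, so the zenith angle equals |ϕ − δ| = |+39.7° − (-14.800°)| = 54.500°.
Elevation = 90° − 54.500° = 35.5°.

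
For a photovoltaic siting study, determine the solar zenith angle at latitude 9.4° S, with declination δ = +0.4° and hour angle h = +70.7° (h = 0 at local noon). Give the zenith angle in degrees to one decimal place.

cos θ_z = sin φ sin δ + cos φ cos δ cos h = -0.001140 + 0.326068 = 0.324928.
θ_z = arccos(0.324928) = 71.0°.

θ_z = 71.0°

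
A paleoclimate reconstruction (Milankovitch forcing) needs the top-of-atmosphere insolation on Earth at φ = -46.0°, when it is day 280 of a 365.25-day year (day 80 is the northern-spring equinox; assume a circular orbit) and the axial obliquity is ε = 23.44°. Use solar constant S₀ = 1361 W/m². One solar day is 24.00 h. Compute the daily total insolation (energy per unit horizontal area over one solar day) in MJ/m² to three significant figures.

Solar longitude: λ_s = 360° × (280 − 80)/365.25 = 197.125°.
sin δ = sin 23.44° × sin 197.125° = -0.11713, so δ = -6.727°.
cos H₀ = −tan(-46.0°) tan(-6.727°) = -0.1221, H₀ = 1.6932 rad.
Bracket: H₀ sin φ sin δ + cos φ cos δ sin H₀ = 1.6932×-0.71934×-0.11713 + 0.69466×0.99312×0.99251 = 0.142663 + 0.684714 = 0.827377.
Q̄ = (S₀/π) × [bracket] = (1361/π) × 0.827377 = 358.44 W/m².
Daily total = Q̄ × 24.00 h × 3600 s/h = 358.44 × 24.00 × 3600 / 10⁶ = 30.97 MJ/m².

31.0 MJ/m²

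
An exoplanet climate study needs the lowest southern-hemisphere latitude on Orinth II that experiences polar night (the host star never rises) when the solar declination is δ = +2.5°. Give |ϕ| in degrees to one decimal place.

Polar night requires cos h₀ = −tan ϕ tan δ ≥ 1, i.e. tan ϕ tan δ ≤ −1.
The boundary is |tan ϕ| · |tan δ| = 1, so |ϕ| = 90° − |δ| = 90° − 2.5° = 87.5° in the southern hemisphere.

|ϕ| = 87.5°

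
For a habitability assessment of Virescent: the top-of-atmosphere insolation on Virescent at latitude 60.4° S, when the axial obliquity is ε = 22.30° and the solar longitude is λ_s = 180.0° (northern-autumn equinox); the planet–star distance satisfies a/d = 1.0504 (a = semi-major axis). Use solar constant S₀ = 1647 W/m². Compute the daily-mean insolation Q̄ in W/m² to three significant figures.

Q̄ ≈ 286 W/m²

Solar declination: sin δ = sin ε · sin λ_s = sin 22.30° × sin 180.0° = 0.00000, so δ = +0.000°.
cos H₀ = −tan(-60.4°) tan(+0.000°) = 0.0000, H₀ = 1.5708 rad.
Bracket: H₀ sin φ sin δ + cos φ cos δ sin H₀ = 1.5708×-0.86949×0.00000 + 0.49394×1.00000×1.00000 = -0.000000 + 0.493940 = 0.493940.
Inverse-square distance factor (a/d)² = 1.0504² = 1.103340.
Q̄ = (S₀/π) × 1.103340 × [bracket] = (1647/π) × 1.103340 × 0.493940 = 285.7 W/m².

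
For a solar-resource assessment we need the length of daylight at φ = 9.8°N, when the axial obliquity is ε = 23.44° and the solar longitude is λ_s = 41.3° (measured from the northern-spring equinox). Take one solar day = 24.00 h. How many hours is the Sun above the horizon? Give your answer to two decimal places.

12.36 h

Solar declination: sin δ = sin ε · sin λ_s = sin 23.44° × sin 41.3° = 0.26254, so δ = +15.221°.
cos H₀ = −tan φ · tan δ = −tan(+9.8°) × tan(+15.221°) = -0.0470, so H₀ = 1.6178 rad = 92.69°.
Daylight = 2H₀/(2π) × 24.00 h = (1.6178/π) × 24.00 = 12.36 h.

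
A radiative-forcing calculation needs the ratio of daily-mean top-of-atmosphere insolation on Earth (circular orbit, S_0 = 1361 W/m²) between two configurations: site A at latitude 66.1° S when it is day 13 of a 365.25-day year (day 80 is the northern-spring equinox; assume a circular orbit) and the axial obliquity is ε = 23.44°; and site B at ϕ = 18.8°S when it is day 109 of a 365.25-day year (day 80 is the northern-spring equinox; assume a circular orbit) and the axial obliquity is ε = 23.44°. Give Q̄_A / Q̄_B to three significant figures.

— Configuration A (ϕ=-66.1°):
Solar longitude: L_s = 360° × (13 − 80)/365.25 = -66.037°, i.e. -66.037° + 360° = 293.963°.
sin δ = sin 23.44° × sin 293.963° = -0.36350, so δ = -21.315°.
cos h₀ = −tan(-66.1°) tan(-21.315°) = -0.8805, h₀ = 2.6478 rad.
Bracket: h₀ sin ϕ sin δ + cos ϕ cos δ sin h₀ = 2.6478×-0.91425×-0.36350 + 0.40514×0.93159×0.47400 = 0.879943 + 0.178899 = 1.058842.
Q̄ = (S_0/π) × [bracket] = (1361/π) × 1.058842 = 458.71 W/m².
— Configuration B (ϕ=-18.8°):
Solar longitude: L_s = 360° × (109 − 80)/365.25 = 28.583°.
sin δ = sin 23.44° × sin 28.583° = 0.19032, so δ = +10.971°.
cos h₀ = −tan(-18.8°) tan(+10.971°) = 0.0660, h₀ = 1.5048 rad.
Bracket: h₀ sin ϕ sin δ + cos ϕ cos δ sin h₀ = 1.5048×-0.32227×0.19032 + 0.94665×0.98172×0.99782 = -0.092296 + 0.927319 = 0.835023.
Q̄ = (S_0/π) × [bracket] = (1361/π) × 0.835023 = 361.75 W/m².
Ratio Q̄_A / Q̄_B = 458.71 / 361.75 = 1.268.

Q̄_A / Q̄_B ≈ 1.27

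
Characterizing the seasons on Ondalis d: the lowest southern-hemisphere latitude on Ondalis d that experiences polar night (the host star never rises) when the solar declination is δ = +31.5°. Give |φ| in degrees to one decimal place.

|φ| = 58.5°

Polar night requires cos H₀ = −tan φ tan δ ≥ 1, i.e. tan φ tan δ ≤ −1.
The boundary is |tan φ| · |tan δ| = 1, so |φ| = 90° − |δ| = 90° − 31.5° = 58.5° in the southern hemisphere.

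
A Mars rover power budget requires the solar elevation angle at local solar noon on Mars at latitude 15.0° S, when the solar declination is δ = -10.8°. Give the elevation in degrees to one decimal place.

At local noon the hour angle is zero, so the zenith angle equals |φ − δ| = |-15.0° − (-10.800°)| = 4.200°.
Elevation = 90° − 4.200° = 85.8°.

85.8°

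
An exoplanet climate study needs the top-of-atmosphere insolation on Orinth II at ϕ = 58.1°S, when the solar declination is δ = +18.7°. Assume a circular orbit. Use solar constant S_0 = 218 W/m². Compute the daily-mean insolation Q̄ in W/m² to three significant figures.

cos h₀ = −tan(-58.1°) tan(+18.700°) = 0.5438, h₀ = 0.9958 rad.
Bracket: h₀ sin ϕ sin δ + cos ϕ cos δ sin h₀ = 0.9958×-0.84897×0.32061 + 0.52844×0.94721×0.83922 = -0.271045 + 0.420066 = 0.149021.
Q̄ = (S_0/π) × [bracket] = (218/π) × 0.149021 = 10.34 W/m².

Q̄ ≈ 10.3 W/m²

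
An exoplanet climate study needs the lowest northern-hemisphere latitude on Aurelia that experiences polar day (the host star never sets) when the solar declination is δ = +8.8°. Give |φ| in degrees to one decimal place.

|φ| = 81.2°

Polar day requires cos H₀ = −tan φ tan δ ≤ −1, i.e. tan φ tan δ ≥ 1.
The boundary is |tan φ| · |tan δ| = 1, so |φ| = 90° − |δ| = 90° − 8.8° = 81.2° in the northern hemisphere.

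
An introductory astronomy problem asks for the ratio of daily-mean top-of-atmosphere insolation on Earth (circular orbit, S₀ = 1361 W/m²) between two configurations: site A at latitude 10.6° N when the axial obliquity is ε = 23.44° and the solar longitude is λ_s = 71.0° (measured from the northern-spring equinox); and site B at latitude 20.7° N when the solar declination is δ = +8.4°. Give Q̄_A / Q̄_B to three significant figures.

— Configuration A (φ=+10.6°):
Solar declination: sin δ = sin ε · sin λ_s = sin 23.44° × sin 71.0° = 0.37612, so δ = +22.093°.
cos H₀ = −tan(+10.6°) tan(+22.093°) = -0.0760, H₀ = 1.6468 rad.
Bracket: H₀ sin φ sin δ + cos φ cos δ sin H₀ = 1.6468×0.18395×0.37612 + 0.98294×0.92657×0.99711 = 0.113938 + 0.908131 = 1.022069.
Q̄ = (S₀/π) × [bracket] = (1361/π) × 1.022069 = 442.78 W/m².
— Configuration B (φ=+20.7°):
cos H₀ = −tan(+20.7°) tan(+8.400°) = -0.0558, H₀ = 1.6266 rad.
Bracket: H₀ sin φ sin δ + cos φ cos δ sin H₀ = 1.6266×0.35347×0.14608 + 0.93544×0.98927×0.99844 = 0.083989 + 0.923959 = 1.007948.
Q̄ = (S₀/π) × [bracket] = (1361/π) × 1.007948 = 436.66 W/m².
Ratio Q̄_A / Q̄_B = 442.78 / 436.66 = 1.014.

Q̄_A / Q̄_B ≈ 1.01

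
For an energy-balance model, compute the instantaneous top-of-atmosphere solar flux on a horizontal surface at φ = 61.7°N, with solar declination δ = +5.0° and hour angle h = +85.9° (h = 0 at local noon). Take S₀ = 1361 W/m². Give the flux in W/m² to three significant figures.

150 W/m²

cos θ_z = sin φ sin δ + cos φ cos δ cos h = 0.076739 + 0.033767 = 0.110506.
Flux = S₀ · cos θ_z = 1361 × 0.110506 = 150.4 W/m².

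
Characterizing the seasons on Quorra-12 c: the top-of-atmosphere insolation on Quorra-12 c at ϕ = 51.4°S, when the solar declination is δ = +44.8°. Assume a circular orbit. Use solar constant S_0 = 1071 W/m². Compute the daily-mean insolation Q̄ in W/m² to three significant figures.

cos h₀ = −tan(-51.4°) tan(+44.800°) = 1.2440 ≥ 1 ⇒ polar night, h₀ = 0 and Q̄ = 0.

Q̄ ≈ 0.00 W/m²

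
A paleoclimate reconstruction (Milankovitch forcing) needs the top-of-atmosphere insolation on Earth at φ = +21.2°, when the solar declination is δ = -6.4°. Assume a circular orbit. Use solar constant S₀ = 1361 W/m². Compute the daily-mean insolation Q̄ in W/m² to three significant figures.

cos H₀ = −tan(+21.2°) tan(-6.400°) = 0.0435, H₀ = 1.5273 rad.
Bracket: H₀ sin φ sin δ + cos φ cos δ sin H₀ = 1.5273×0.36162×-0.11147 + 0.93232×0.99377×0.99905 = -0.061565 + 0.925631 = 0.864066.
Q̄ = (S₀/π) × [bracket] = (1361/π) × 0.864066 = 374.3 W/m².

Q̄ ≈ 374 W/m²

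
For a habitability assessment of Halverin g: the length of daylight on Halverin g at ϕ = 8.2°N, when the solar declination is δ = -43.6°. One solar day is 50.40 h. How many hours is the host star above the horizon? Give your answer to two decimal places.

cos h₀ = −tan ϕ · tan δ = −tan(+8.2°) × tan(-43.600°) = 0.1372, so h₀ = 1.4331 rad = 82.11°.
Daylight = 2h₀/(2π) × 50.40 h = (1.4331/π) × 50.40 = 22.99 h.

22.99 h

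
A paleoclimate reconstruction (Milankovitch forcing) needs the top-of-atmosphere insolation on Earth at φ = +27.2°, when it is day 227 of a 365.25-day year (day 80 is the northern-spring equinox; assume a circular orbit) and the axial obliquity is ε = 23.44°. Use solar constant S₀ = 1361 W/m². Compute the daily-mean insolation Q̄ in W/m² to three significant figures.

Q̄ ≈ 449 W/m²

Solar longitude: λ_s = 360° × (227 − 80)/365.25 = 144.887°.
sin δ = sin 23.44° × sin 144.887° = 0.22880, so δ = +13.227°.
cos H₀ = −tan(+27.2°) tan(+13.227°) = -0.1208, H₀ = 1.6919 rad.
Bracket: H₀ sin φ sin δ + cos φ cos δ sin H₀ = 1.6919×0.45710×0.22880 + 0.88942×0.97347×0.99268 = 0.176946 + 0.859486 = 1.036432.
Q̄ = (S₀/π) × [bracket] = (1361/π) × 1.036432 = 449.0 W/m².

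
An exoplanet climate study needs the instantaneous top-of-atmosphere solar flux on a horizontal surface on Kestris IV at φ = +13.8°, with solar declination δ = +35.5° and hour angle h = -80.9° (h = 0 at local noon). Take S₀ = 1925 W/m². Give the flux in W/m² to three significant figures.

cos θ_z = sin φ sin δ + cos φ cos δ cos h = 0.138517 + 0.125042 = 0.263559.
Flux = S₀ · cos θ_z = 1925 × 0.263559 = 507.4 W/m².

507 W/m²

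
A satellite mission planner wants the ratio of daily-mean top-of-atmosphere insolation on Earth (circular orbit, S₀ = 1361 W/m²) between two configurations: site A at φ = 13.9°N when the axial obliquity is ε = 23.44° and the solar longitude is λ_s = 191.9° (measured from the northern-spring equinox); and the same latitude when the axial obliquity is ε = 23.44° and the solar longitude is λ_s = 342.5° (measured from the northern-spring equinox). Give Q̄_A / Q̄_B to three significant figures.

— Configuration A (φ=+13.9°):
Solar declination: sin δ = sin ε · sin λ_s = sin 23.44° × sin 191.9° = -0.08203, so δ = -4.705°.
cos H₀ = −tan(+13.9°) tan(-4.705°) = 0.0204, H₀ = 1.5504 rad.
Bracket: H₀ sin φ sin δ + cos φ cos δ sin H₀ = 1.5504×0.24023×-0.08203 + 0.97072×0.99663×0.99979 = -0.030552 + 0.967246 = 0.936694.
Q̄ = (S₀/π) × [bracket] = (1361/π) × 0.936694 = 405.79 W/m².
— Configuration B (φ=+13.9°):
Solar declination: sin δ = sin ε · sin λ_s = sin 23.44° × sin 342.5° = -0.11962, so δ = -6.870°.
cos H₀ = −tan(+13.9°) tan(-6.870°) = 0.0298, H₀ = 1.5410 rad.
Bracket: H₀ sin φ sin δ + cos φ cos δ sin H₀ = 1.5410×0.24023×-0.11962 + 0.97072×0.99282×0.99956 = -0.044283 + 0.963326 = 0.919043.
Q̄ = (S₀/π) × [bracket] = (1361/π) × 0.919043 = 398.15 W/m².
Ratio Q̄_A / Q̄_B = 405.79 / 398.15 = 1.019.

Q̄_A / Q̄_B ≈ 1.02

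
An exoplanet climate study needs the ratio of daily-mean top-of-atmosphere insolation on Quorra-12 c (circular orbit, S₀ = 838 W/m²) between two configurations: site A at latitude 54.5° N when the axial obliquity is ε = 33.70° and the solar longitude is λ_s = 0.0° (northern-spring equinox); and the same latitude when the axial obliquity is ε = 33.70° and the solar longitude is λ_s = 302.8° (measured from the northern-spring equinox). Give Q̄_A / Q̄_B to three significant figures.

— Configuration A (φ=+54.5°):
Solar declination: sin δ = sin ε · sin λ_s = sin 33.70° × sin 0.0° = 0.00000, so δ = +0.000°.
cos H₀ = −tan(+54.5°) tan(+0.000°) = -0.0000, H₀ = 1.5708 rad.
Bracket: H₀ sin φ sin δ + cos φ cos δ sin H₀ = 1.5708×0.81412×0.00000 + 0.58070×1.00000×1.00000 = 0.000000 + 0.580700 = 0.580700.
Q̄ = (S₀/π) × [bracket] = (838/π) × 0.580700 = 154.90 W/m².
— Configuration B (φ=+54.5°):
Solar declination: sin δ = sin ε · sin λ_s = sin 33.70° × sin 302.8° = -0.46638, so δ = -27.800°.
cos H₀ = −tan(+54.5°) tan(-27.800°) = 0.7392, H₀ = 0.7390 rad.
Bracket: H₀ sin φ sin δ + cos φ cos δ sin H₀ = 0.7390×0.81412×-0.46638 + 0.58070×0.88458×0.67353 = -0.280590 + 0.345976 = 0.065386.
Q̄ = (S₀/π) × [bracket] = (838/π) × 0.065386 = 17.441 W/m².
Ratio Q̄_A / Q̄_B = 154.90 / 17.441 = 8.881.

Q̄_A / Q̄_B ≈ 8.88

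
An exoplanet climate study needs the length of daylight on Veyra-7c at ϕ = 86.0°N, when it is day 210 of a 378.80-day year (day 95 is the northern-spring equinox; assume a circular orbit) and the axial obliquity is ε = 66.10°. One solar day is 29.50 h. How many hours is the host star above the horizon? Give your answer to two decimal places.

29.50 h

Solar longitude: L_s = 360° × (210 − 95)/378.80 = 109.293°.
sin δ = sin 66.10° × sin 109.293° = 0.86291, so δ = +59.645°.
Sunrise equation: cos h₀ = −tan ϕ · tan δ = -24.4191 ≤ −1, so the host star never sets (polar day) and h₀ = π.
Daylight = 2h₀/(2π) × 29.50 h = (3.1416/π) × 29.50 = 29.50 h.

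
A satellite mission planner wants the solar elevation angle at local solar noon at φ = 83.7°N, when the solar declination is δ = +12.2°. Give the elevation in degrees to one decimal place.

18.5°

At local noon the hour angle is zero, so the zenith angle equals |φ − δ| = |+83.7° − (+12.200°)| = 71.500°.
Elevation = 90° − 71.500° = 18.5°.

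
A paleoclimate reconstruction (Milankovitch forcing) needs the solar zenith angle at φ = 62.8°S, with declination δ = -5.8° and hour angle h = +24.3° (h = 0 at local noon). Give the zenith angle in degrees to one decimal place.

θ_z = 59.7°

cos θ_z = sin φ sin δ + cos φ cos δ cos h = 0.089881 + 0.414468 = 0.504349.
θ_z = arccos(0.504349) = 59.7°.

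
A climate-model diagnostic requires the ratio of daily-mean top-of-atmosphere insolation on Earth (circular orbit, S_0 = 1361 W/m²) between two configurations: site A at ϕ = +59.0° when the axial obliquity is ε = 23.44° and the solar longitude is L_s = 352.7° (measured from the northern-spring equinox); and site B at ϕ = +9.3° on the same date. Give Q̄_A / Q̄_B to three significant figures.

Q̄_A / Q̄_B ≈ 0.461

— Configuration A (ϕ=+59.0°):
Solar declination: sin δ = sin ε · sin L_s = sin 23.44° × sin 352.7° = -0.05054, so δ = -2.897°.
cos h₀ = −tan(+59.0°) tan(-2.897°) = 0.0842, h₀ = 1.4865 rad.
Bracket: h₀ sin ϕ sin δ + cos ϕ cos δ sin h₀ = 1.4865×0.85717×-0.05054 + 0.51504×0.99872×0.99645 = -0.064397 + 0.512555 = 0.448158.
Q̄ = (S_0/π) × [bracket] = (1361/π) × 0.448158 = 194.15 W/m².
— Configuration B (ϕ=+9.3°):
cos h₀ = −tan(+9.3°) tan(-2.897°) = 0.0083, h₀ = 1.5625 rad.
Bracket: h₀ sin ϕ sin δ + cos ϕ cos δ sin h₀ = 1.5625×0.16160×-0.05054 + 0.98686×0.99872×0.99997 = -0.012761 + 0.985567 = 0.972806.
Q̄ = (S_0/π) × [bracket] = (1361/π) × 0.972806 = 421.44 W/m².
Ratio Q̄_A / Q̄_B = 194.15 / 421.44 = 0.4607.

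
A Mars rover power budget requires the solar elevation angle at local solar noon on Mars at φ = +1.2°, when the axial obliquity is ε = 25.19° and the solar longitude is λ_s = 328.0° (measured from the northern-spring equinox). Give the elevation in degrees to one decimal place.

75.8°

Solar declination: sin δ = sin ε · sin λ_s = sin 25.19° × sin 328.0° = -0.22554, so δ = -13.035°.
At local noon the hour angle is zero, so the zenith angle equals |φ − δ| = |+1.2° − (-13.035°)| = 14.235°.
Elevation = 90° − 14.235° = 75.8°.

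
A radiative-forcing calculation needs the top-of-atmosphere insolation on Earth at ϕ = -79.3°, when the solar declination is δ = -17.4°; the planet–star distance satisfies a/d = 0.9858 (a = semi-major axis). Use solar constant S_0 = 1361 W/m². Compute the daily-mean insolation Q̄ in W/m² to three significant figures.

cos h₀ = −tan(-79.3°) tan(-17.400°) = -1.6585 ≤ −1 ⇒ polar day, h₀ = π.
Bracket: h₀ sin ϕ sin δ + cos ϕ cos δ sin h₀ = 3.1416×-0.98261×-0.29904 + 0.18567×0.95424×0.00000 = 0.923127 + 0.000000 = 0.923127.
Inverse-square distance factor (a/d)² = 0.9858² = 0.971802.
Q̄ = (S_0/π) × 0.971802 × [bracket] = (1361/π) × 0.971802 × 0.923127 = 388.6 W/m².

Q̄ ≈ 389 W/m²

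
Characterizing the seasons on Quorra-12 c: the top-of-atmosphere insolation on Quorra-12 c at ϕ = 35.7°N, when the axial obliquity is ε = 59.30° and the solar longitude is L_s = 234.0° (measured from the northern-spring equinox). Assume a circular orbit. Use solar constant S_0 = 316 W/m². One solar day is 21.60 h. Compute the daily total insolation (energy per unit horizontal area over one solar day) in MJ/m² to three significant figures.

0.733 MJ/m²

Solar declination: sin δ = sin ε · sin L_s = sin 59.30° × sin 234.0° = -0.69564, so δ = -44.078°.
cos h₀ = −tan(+35.7°) tan(-44.078°) = 0.6958, h₀ = 0.8013 rad.
Bracket: h₀ sin ϕ sin δ + cos ϕ cos δ sin h₀ = 0.8013×0.58354×-0.69564 + 0.81208×0.71840×0.71823 = -0.325275 + 0.419014 = 0.093739.
Q̄ = (S_0/π) × [bracket] = (316/π) × 0.093739 = 9.4288 W/m².
Daily total = Q̄ × 21.60 h × 3600 s/h = 9.4288 × 21.60 × 3600 / 10⁶ = 0.7332 MJ/m².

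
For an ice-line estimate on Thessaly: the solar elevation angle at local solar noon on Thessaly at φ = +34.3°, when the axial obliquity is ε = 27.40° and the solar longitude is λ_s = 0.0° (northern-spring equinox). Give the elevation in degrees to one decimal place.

55.7°

Solar declination: sin δ = sin ε · sin λ_s = sin 27.40° × sin 0.0° = 0.00000, so δ = +0.000°.
At local noon the hour angle is zero, so the zenith angle equals |φ − δ| = |+34.3° − (+0.000°)| = 34.300°.
Elevation = 90° − 34.300° = 55.7°.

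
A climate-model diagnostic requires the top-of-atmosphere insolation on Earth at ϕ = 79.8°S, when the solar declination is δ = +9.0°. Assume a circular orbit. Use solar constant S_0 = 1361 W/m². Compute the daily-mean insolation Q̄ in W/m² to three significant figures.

cos h₀ = −tan(-79.8°) tan(+9.000°) = 0.8803, h₀ = 0.4944 rad.
Bracket: h₀ sin ϕ sin δ + cos ϕ cos δ sin h₀ = 0.4944×-0.98420×0.15643 + 0.17708×0.98769×0.47448 = -0.076117 + 0.082987 = 0.006870.
Q̄ = (S_0/π) × [bracket] = (1361/π) × 0.006870 = 2.976 W/m².

Q̄ ≈ 2.98 W/m²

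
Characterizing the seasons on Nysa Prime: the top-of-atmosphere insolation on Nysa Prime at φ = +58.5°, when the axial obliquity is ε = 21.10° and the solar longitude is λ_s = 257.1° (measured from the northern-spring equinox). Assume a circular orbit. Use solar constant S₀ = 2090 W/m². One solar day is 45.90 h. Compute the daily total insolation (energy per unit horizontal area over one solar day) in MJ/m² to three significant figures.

12.5 MJ/m²

Solar declination: sin δ = sin ε · sin λ_s = sin 21.10° × sin 257.1° = -0.35091, so δ = -20.543°.
cos H₀ = −tan(+58.5°) tan(-20.543°) = 0.6115, H₀ = 0.9128 rad.
Bracket: H₀ sin φ sin δ + cos φ cos δ sin H₀ = 0.9128×0.85264×-0.35091 + 0.52250×0.93641×0.79123 = -0.273110 + 0.387128 = 0.114018.
Q̄ = (S₀/π) × [bracket] = (2090/π) × 0.114018 = 75.852 W/m².
Daily total = Q̄ × 45.90 h × 3600 s/h = 75.852 × 45.90 × 3600 / 10⁶ = 12.53 MJ/m².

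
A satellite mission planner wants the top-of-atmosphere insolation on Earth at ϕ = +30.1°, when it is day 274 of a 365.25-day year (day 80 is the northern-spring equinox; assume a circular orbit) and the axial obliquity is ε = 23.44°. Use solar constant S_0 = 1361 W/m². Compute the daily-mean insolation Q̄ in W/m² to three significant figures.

Solar longitude: L_s = 360° × (274 − 80)/365.25 = 191.211°.
sin δ = sin 23.44° × sin 191.211° = -0.07734, so δ = -4.436°.
cos h₀ = −tan(+30.1°) tan(-4.436°) = 0.0450, h₀ = 1.5258 rad.
Bracket: h₀ sin ϕ sin δ + cos ϕ cos δ sin h₀ = 1.5258×0.50151×-0.07734 + 0.86515×0.99700×0.99899 = -0.059181 + 0.861683 = 0.802502.
Q̄ = (S_0/π) × [bracket] = (1361/π) × 0.802502 = 347.7 W/m².

Q̄ ≈ 348 W/m²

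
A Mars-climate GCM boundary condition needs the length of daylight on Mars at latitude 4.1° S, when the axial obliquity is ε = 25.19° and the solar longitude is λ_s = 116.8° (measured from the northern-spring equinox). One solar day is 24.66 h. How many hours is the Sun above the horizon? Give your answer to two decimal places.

12.10 h

Solar declination: sin δ = sin ε · sin λ_s = sin 25.19° × sin 116.8° = 0.37990, so δ = +22.328°.
cos H₀ = −tan φ · tan δ = −tan(-4.1°) × tan(+22.328°) = 0.0294, so H₀ = 1.5414 rad = 88.31°.
Daylight = 2H₀/(2π) × 24.66 h = (1.5414/π) × 24.66 = 12.10 h.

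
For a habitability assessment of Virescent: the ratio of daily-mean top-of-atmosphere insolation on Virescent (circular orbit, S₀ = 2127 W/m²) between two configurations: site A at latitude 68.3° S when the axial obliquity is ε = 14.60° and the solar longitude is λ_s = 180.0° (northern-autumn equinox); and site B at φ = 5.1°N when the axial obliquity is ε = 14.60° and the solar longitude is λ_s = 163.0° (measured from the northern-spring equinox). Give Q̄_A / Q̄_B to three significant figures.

— Configuration A (φ=-68.3°):
Solar declination: sin δ = sin ε · sin λ_s = sin 14.60° × sin 180.0° = 0.00000, so δ = +0.000°.
cos H₀ = −tan(-68.3°) tan(+0.000°) = 0.0000, H₀ = 1.5708 rad.
Bracket: H₀ sin φ sin δ + cos φ cos δ sin H₀ = 1.5708×-0.92913×0.00000 + 0.36975×1.00000×1.00000 = -0.000000 + 0.369750 = 0.369750.
Q̄ = (S₀/π) × [bracket] = (2127/π) × 0.369750 = 250.34 W/m².
— Configuration B (φ=+5.1°):
Solar declination: sin δ = sin ε · sin λ_s = sin 14.60° × sin 163.0° = 0.07370, so δ = +4.226°.
cos H₀ = −tan(+5.1°) tan(+4.226°) = -0.0066, H₀ = 1.5774 rad.
Bracket: H₀ sin φ sin δ + cos φ cos δ sin H₀ = 1.5774×0.08889×0.07370 + 0.99604×0.99728×0.99998 = 0.010334 + 0.993311 = 1.003645.
Q̄ = (S₀/π) × [bracket] = (2127/π) × 1.003645 = 679.51 W/m².
Ratio Q̄_A / Q̄_B = 250.34 / 679.51 = 0.3684.

Q̄_A / Q̄_B ≈ 0.368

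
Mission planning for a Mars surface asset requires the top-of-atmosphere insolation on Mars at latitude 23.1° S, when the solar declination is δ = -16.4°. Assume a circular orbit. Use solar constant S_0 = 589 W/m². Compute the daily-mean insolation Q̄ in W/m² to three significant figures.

cos h₀ = −tan(-23.1°) tan(-16.400°) = -0.1255, h₀ = 1.6967 rad.
Bracket: h₀ sin ϕ sin δ + cos ϕ cos δ sin h₀ = 1.6967×-0.39234×-0.28234 + 0.91982×0.95931×0.99209 = 0.187949 + 0.875413 = 1.063362.
Q̄ = (S_0/π) × [bracket] = (589/π) × 1.063362 = 199.4 W/m².

Q̄ ≈ 199 W/m²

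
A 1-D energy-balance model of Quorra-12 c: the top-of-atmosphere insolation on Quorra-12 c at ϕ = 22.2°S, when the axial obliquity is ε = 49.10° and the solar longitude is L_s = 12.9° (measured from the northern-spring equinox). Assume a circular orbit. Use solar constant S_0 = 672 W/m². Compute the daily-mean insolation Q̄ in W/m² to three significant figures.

Solar declination: sin δ = sin ε · sin L_s = sin 49.10° × sin 12.9° = 0.16874, so δ = +9.715°.
cos h₀ = −tan(-22.2°) tan(+9.715°) = 0.0699, h₀ = 1.5009 rad.
Bracket: h₀ sin ϕ sin δ + cos ϕ cos δ sin h₀ = 1.5009×-0.37784×0.16874 + 0.92587×0.98566×0.99756 = -0.095692 + 0.910366 = 0.814674.
Q̄ = (S_0/π) × [bracket] = (672/π) × 0.814674 = 174.3 W/m².

Q̄ ≈ 174 W/m²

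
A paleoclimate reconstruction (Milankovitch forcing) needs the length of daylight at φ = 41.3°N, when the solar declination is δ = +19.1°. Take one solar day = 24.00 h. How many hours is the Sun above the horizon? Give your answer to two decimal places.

14.36 h

cos H₀ = −tan φ · tan δ = −tan(+41.3°) × tan(+19.100°) = -0.3042, so H₀ = 1.8799 rad = 107.71°.
Daylight = 2H₀/(2π) × 24.00 h = (1.8799/π) × 24.00 = 14.36 h.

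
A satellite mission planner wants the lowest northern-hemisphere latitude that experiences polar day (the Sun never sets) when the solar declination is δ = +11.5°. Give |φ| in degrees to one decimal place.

Polar day requires cos H₀ = −tan φ tan δ ≤ −1, i.e. tan φ tan δ ≥ 1.
The boundary is |tan φ| · |tan δ| = 1, so |φ| = 90° − |δ| = 90° − 11.5° = 78.5° in the northern hemisphere.

|φ| = 78.5°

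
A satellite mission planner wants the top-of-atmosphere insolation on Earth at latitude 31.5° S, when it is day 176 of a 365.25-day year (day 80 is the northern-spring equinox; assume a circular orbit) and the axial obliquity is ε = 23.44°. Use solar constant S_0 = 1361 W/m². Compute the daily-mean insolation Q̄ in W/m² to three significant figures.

Q̄ ≈ 210 W/m²

Solar longitude: L_s = 360° × (176 − 80)/365.25 = 94.620°.
sin δ = sin 23.44° × sin 94.620° = 0.39650, so δ = +23.359°.
cos h₀ = −tan(-31.5°) tan(+23.359°) = 0.2647, h₀ = 1.3029 rad.
Bracket: h₀ sin ϕ sin δ + cos ϕ cos δ sin h₀ = 1.3029×-0.52250×0.39650 + 0.85264×0.91804×0.96434 = -0.269923 + 0.754844 = 0.484921.
Q̄ = (S_0/π) × [bracket] = (1361/π) × 0.484921 = 210.1 W/m².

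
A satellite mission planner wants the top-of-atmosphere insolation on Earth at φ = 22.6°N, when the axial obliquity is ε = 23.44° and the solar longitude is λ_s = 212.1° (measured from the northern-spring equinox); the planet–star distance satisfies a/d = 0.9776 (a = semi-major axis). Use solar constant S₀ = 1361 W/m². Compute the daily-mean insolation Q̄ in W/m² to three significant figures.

Q̄ ≈ 322 W/m²

Solar declination: sin δ = sin ε · sin λ_s = sin 23.44° × sin 212.1° = -0.21138, so δ = -12.203°.
cos H₀ = −tan(+22.6°) tan(-12.203°) = 0.0900, H₀ = 1.4806 rad.
Bracket: H₀ sin φ sin δ + cos φ cos δ sin H₀ = 1.4806×0.38430×-0.21138 + 0.92321×0.97740×0.99594 = -0.120274 + 0.898682 = 0.778408.
Inverse-square distance factor (a/d)² = 0.9776² = 0.955702.
Q̄ = (S₀/π) × 0.955702 × [bracket] = (1361/π) × 0.955702 × 0.778408 = 322.3 W/m².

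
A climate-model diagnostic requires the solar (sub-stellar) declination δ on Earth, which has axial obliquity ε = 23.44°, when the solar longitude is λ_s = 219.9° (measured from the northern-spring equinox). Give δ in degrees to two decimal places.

δ = -14.78°

sin δ = sin ε · sin λ_s = sin 23.44° × sin 219.9° = -0.255161.
δ = arcsin(-0.255161) = -14.78°.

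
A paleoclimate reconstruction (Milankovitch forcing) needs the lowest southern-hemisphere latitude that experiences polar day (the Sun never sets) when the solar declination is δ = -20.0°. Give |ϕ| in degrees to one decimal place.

|ϕ| = 70.0°

Polar day requires cos h₀ = −tan ϕ tan δ ≤ −1, i.e. tan ϕ tan δ ≥ 1.
The boundary is |tan ϕ| · |tan δ| = 1, so |ϕ| = 90° − |δ| = 90° − 20.0° = 70.0° in the southern hemisphere.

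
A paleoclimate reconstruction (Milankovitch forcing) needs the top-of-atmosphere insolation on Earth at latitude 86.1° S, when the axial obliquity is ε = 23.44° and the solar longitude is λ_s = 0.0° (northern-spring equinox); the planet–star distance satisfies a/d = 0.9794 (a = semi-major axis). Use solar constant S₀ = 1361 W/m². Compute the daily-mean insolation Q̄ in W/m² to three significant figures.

Solar declination: sin δ = sin ε · sin λ_s = sin 23.44° × sin 0.0° = 0.00000, so δ = +0.000°.
cos H₀ = −tan(-86.1°) tan(+0.000°) = 0.0000, H₀ = 1.5708 rad.
Bracket: H₀ sin φ sin δ + cos φ cos δ sin H₀ = 1.5708×-0.99768×0.00000 + 0.06802×1.00000×1.00000 = -0.000000 + 0.068020 = 0.068020.
Inverse-square distance factor (a/d)² = 0.9794² = 0.959224.
Q̄ = (S₀/π) × 0.959224 × [bracket] = (1361/π) × 0.959224 × 0.068020 = 28.27 W/m².

Q̄ ≈ 28.3 W/m²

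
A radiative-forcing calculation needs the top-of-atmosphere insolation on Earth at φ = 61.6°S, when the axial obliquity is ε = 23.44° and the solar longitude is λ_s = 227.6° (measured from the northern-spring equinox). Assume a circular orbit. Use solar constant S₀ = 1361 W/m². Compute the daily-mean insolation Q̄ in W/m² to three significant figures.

Q̄ ≈ 406 W/m²

Solar declination: sin δ = sin ε · sin λ_s = sin 23.44° × sin 227.6° = -0.29375, so δ = -17.083°.
cos H₀ = −tan(-61.6°) tan(-17.083°) = -0.5684, H₀ = 2.1753 rad.
Bracket: H₀ sin φ sin δ + cos φ cos δ sin H₀ = 2.1753×-0.87965×-0.29375 + 0.47562×0.95588×0.82279 = 0.562091 + 0.374070 = 0.936161.
Q̄ = (S₀/π) × [bracket] = (1361/π) × 0.936161 = 405.6 W/m².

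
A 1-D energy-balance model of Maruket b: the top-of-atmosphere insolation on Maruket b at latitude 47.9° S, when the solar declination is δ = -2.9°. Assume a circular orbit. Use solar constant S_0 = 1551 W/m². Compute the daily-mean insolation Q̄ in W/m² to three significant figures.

cos h₀ = −tan(-47.9°) tan(-2.900°) = -0.0561, h₀ = 1.6269 rad.
Bracket: h₀ sin ϕ sin δ + cos ϕ cos δ sin h₀ = 1.6269×-0.74198×-0.05059 + 0.67043×0.99872×0.99843 = 0.061069 + 0.668521 = 0.729590.
Q̄ = (S_0/π) × [bracket] = (1551/π) × 0.729590 = 360.2 W/m².

Q̄ ≈ 360 W/m²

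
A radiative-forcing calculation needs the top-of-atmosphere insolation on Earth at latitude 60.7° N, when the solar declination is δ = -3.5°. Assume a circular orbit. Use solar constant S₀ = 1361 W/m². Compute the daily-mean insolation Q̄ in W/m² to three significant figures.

cos H₀ = −tan(+60.7°) tan(-3.500°) = 0.1090, H₀ = 1.4616 rad.
Bracket: H₀ sin φ sin δ + cos φ cos δ sin H₀ = 1.4616×0.87207×-0.06105 + 0.48938×0.99813×0.99404 = -0.077815 + 0.485554 = 0.407739.
Q̄ = (S₀/π) × [bracket] = (1361/π) × 0.407739 = 176.6 W/m².

Q̄ ≈ 177 W/m²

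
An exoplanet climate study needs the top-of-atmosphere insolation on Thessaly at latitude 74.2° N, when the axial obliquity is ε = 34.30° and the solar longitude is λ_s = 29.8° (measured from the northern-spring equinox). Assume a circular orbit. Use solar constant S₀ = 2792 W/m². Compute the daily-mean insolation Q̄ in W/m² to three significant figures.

Q̄ ≈ 752 W/m²

Solar declination: sin δ = sin ε · sin λ_s = sin 34.30° × sin 29.8° = 0.28006, so δ = +16.264°.
cos H₀ = −tan(+74.2°) tan(+16.264°) = -1.0310 ≤ −1 ⇒ polar day, H₀ = π.
Bracket: H₀ sin φ sin δ + cos φ cos δ sin H₀ = 3.1416×0.96222×0.28006 + 0.27228×0.95998×0.00000 = 0.846596 + 0.000000 = 0.846596.
Q̄ = (S₀/π) × [bracket] = (2792/π) × 0.846596 = 752.4 W/m².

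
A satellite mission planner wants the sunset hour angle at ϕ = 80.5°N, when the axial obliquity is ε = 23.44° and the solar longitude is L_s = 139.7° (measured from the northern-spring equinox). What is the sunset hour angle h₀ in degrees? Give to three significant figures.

Solar declination: sin δ = sin ε · sin L_s = sin 23.44° × sin 139.7° = 0.25729, so δ = +14.909°.
Sunrise equation: cos h₀ = −tan ϕ · tan δ = -1.5910 ≤ −1, so the Sun never sets (polar day) and h₀ = π.

h₀ = 180°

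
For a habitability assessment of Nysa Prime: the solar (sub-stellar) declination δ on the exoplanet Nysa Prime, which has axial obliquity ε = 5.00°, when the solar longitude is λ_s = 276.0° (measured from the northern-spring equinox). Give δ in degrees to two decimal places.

δ = -4.97°

sin δ = sin ε · sin λ_s = sin 5.00° × sin 276.0° = -0.086678.
δ = arcsin(-0.086678) = -4.97°.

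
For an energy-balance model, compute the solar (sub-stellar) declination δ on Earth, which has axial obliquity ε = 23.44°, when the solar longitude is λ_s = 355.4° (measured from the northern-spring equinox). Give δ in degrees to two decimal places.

δ = -1.83°

sin δ = sin ε · sin λ_s = sin 23.44° × sin 355.4° = -0.031902.
δ = arcsin(-0.031902) = -1.83°.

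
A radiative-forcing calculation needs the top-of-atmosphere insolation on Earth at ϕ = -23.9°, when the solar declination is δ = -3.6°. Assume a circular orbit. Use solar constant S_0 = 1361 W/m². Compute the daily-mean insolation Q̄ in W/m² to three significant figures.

Q̄ ≈ 413 W/m²

cos h₀ = −tan(-23.9°) tan(-3.600°) = -0.0279, h₀ = 1.5987 rad.
Bracket: h₀ sin ϕ sin δ + cos ϕ cos δ sin h₀ = 1.5987×-0.40514×-0.06279 + 0.91425×0.99803×0.99961 = 0.040669 + 0.912093 = 0.952762.
Q̄ = (S_0/π) × [bracket] = (1361/π) × 0.952762 = 412.8 W/m².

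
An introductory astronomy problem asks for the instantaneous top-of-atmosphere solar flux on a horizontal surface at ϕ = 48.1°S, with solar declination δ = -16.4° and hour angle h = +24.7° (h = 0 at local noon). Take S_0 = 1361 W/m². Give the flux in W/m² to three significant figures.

cos θ_z = sin ϕ sin δ + cos ϕ cos δ cos h = 0.210150 + 0.582046 = 0.792196.
Flux = S_0 · cos θ_z = 1361 × 0.792196 = 1078 W/m².

1.08e+03 W/m²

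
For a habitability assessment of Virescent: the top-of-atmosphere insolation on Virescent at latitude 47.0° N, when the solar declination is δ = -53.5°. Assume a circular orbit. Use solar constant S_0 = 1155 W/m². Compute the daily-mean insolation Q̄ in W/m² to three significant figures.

Q̄ ≈ 0.00 W/m²

cos h₀ = −tan(+47.0°) tan(-53.500°) = 1.4492 ≥ 1 ⇒ polar night, h₀ = 0 and Q̄ = 0.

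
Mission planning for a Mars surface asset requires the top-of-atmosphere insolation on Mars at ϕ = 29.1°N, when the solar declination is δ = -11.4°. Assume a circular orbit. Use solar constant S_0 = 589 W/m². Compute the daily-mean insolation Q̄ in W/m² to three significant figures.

cos h₀ = −tan(+29.1°) tan(-11.400°) = 0.1122, h₀ = 1.4583 rad.
Bracket: h₀ sin ϕ sin δ + cos ϕ cos δ sin h₀ = 1.4583×0.48634×-0.19766 + 0.87377×0.98027×0.99368 = -0.140186 + 0.851117 = 0.710931.
Q̄ = (S_0/π) × [bracket] = (589/π) × 0.710931 = 133.3 W/m².

Q̄ ≈ 133 W/m²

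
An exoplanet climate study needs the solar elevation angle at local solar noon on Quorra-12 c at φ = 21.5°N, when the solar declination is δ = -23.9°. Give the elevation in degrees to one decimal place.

44.6°

At local noon the hour angle is zero, so the zenith angle equals |φ − δ| = |+21.5° − (-23.900°)| = 45.400°.
Elevation = 90° − 45.400° = 44.6°.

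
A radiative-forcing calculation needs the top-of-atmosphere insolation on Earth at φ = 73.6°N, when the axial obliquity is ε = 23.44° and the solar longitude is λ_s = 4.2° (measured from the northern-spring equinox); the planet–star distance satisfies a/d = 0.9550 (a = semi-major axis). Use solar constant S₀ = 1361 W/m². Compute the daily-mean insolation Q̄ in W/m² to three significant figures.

Q̄ ≈ 129 W/m²

Solar declination: sin δ = sin ε · sin λ_s = sin 23.44° × sin 4.2° = 0.02913, so δ = +1.669°.
cos H₀ = −tan(+73.6°) tan(+1.669°) = -0.0990, H₀ = 1.6700 rad.
Bracket: H₀ sin φ sin δ + cos φ cos δ sin H₀ = 1.6700×0.95931×0.02913 + 0.28234×0.99958×0.99508 = 0.046668 + 0.280833 = 0.327501.
Inverse-square distance factor (a/d)² = 0.9550² = 0.912025.
Q̄ = (S₀/π) × 0.912025 × [bracket] = (1361/π) × 0.912025 × 0.327501 = 129.4 W/m².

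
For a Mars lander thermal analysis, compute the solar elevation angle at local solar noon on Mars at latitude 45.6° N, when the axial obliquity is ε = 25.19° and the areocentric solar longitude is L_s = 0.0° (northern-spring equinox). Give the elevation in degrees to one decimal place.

sin δ = sin 25.19° × sin 0.0° = 0.00000, so δ = +0.000°.
At local noon the hour angle is zero, so the zenith angle equals |ϕ − δ| = |+45.6° − (+0.000°)| = 45.600°.
Elevation = 90° − 45.600° = 44.4°.

44.4°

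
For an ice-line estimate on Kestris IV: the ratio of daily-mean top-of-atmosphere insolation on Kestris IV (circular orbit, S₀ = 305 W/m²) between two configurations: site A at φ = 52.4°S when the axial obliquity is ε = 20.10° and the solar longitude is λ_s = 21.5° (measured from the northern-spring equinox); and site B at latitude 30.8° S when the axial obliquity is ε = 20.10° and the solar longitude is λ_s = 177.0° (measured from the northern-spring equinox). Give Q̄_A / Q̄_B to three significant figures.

— Configuration A (φ=-52.4°):
Solar declination: sin δ = sin ε · sin λ_s = sin 20.10° × sin 21.5° = 0.12595, so δ = +7.236°.
cos H₀ = −tan(-52.4°) tan(+7.236°) = 0.1649, H₀ = 1.4052 rad.
Bracket: H₀ sin φ sin δ + cos φ cos δ sin H₀ = 1.4052×-0.79229×0.12595 + 0.61015×0.99204×0.98632 = -0.140223 + 0.597013 = 0.456790.
Q̄ = (S₀/π) × [bracket] = (305/π) × 0.456790 = 44.347 W/m².
— Configuration B (φ=-30.8°):
Solar declination: sin δ = sin ε · sin λ_s = sin 20.10° × sin 177.0° = 0.01799, so δ = +1.031°.
cos H₀ = −tan(-30.8°) tan(+1.031°) = 0.0107, H₀ = 1.5601 rad.
Bracket: H₀ sin φ sin δ + cos φ cos δ sin H₀ = 1.5601×-0.51204×0.01799 + 0.85896×0.99984×0.99994 = -0.014371 + 0.858771 = 0.844400.
Q̄ = (S₀/π) × [bracket] = (305/π) × 0.844400 = 81.978 W/m².
Ratio Q̄_A / Q̄_B = 44.347 / 81.978 = 0.5410.

Q̄_A / Q̄_B ≈ 0.541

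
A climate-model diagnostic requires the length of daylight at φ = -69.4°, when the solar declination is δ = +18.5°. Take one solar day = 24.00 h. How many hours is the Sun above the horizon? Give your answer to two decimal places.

3.61 h

cos H₀ = −tan φ · tan δ = −tan(-69.4°) × tan(+18.500°) = 0.8902, so H₀ = 0.4731 rad = 27.10°.
Daylight = 2H₀/(2π) × 24.00 h = (0.4731/π) × 24.00 = 3.61 h.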